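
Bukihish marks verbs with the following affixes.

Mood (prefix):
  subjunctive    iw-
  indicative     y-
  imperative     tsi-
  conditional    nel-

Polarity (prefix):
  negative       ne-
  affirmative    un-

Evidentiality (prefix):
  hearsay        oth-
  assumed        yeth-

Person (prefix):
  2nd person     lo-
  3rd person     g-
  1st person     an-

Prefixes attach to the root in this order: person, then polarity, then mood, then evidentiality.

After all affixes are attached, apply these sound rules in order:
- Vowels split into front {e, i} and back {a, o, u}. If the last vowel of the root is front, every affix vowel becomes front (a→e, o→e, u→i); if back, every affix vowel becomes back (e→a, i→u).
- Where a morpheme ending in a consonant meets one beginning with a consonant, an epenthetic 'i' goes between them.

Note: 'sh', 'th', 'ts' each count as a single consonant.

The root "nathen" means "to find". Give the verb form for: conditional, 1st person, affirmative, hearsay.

ethinelineninathen

Attach person 1st person an- → annathen.
Attach polarity affirmative un- → unannathen.
Attach mood conditional nel- → nelunannathen.
Attach evidentiality hearsay oth- → othnelunannathen.
Apply vowel harmony: othnelunannathen → ethnelinennathen.
Apply epenthesis: ethnelinennathen → ethinelineninathen.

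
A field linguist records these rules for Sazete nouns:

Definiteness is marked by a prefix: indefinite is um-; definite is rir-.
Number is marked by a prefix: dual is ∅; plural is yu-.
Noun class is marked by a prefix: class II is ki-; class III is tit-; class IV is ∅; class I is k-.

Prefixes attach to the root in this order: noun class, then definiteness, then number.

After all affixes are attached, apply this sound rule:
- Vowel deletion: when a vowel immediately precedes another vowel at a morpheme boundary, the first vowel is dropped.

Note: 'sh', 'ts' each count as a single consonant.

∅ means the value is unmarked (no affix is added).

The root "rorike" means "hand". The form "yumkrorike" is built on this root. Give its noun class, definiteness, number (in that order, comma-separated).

Segment: yu-um-k-rorike.
noun class: k- → class I.
definiteness: um- → indefinite.
number: yu- → plural.

class I, indefinite, plural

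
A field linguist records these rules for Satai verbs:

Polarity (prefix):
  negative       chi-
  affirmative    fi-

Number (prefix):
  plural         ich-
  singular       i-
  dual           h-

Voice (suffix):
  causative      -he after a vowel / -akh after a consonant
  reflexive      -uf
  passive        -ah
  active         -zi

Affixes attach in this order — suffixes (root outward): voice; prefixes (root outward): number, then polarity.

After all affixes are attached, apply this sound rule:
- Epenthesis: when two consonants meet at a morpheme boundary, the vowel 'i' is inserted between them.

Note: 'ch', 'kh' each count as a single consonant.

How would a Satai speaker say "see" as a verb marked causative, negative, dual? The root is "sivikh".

Attach number dual h- → hsivikh.
Attach polarity negative chi- → chihsivikh.
Attach voice causative -akh (after consonant 'kh') → chihsivikhakh.
Apply epenthesis: chihsivikhakh → chihisivikhakh.

chihisivikhakh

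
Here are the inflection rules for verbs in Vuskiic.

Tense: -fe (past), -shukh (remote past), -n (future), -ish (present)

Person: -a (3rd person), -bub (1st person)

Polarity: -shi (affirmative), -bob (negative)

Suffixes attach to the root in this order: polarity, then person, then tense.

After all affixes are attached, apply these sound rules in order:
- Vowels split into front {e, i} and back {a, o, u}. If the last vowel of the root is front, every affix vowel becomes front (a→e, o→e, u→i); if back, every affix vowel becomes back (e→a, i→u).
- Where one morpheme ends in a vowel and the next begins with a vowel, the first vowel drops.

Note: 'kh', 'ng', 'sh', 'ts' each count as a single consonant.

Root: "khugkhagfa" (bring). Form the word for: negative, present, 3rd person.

Attach polarity negative -bob → khugkhagfabob.
Attach person 3rd person -a → khugkhagfaboba.
Attach tense present -ish → khugkhagfabobaish.
Apply vowel harmony: khugkhagfabobaish → khugkhagfabobaush.
Apply vowel deletion: khugkhagfabobaush → khugkhagfabobush.

khugkhagfabobush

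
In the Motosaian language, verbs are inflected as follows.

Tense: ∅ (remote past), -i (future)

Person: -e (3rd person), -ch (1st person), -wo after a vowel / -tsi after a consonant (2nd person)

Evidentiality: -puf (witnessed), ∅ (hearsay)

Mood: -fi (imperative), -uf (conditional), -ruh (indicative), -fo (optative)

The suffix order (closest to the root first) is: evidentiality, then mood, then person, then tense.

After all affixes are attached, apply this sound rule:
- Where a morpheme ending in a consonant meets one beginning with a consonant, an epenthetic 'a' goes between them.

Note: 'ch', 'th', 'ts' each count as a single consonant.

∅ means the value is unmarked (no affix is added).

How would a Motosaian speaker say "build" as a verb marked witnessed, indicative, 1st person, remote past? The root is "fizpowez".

Attach evidentiality witnessed -puf → fizpowezpuf.
Attach mood indicative -ruh → fizpowezpufruh.
Attach person 1st person -ch → fizpowezpufruhch.
tense = remote past: zero marking, form stays fizpowezpufruhch.
Apply epenthesis: fizpowezpufruhch → fizpowezapufaruhach.

fizpowezapufaruhach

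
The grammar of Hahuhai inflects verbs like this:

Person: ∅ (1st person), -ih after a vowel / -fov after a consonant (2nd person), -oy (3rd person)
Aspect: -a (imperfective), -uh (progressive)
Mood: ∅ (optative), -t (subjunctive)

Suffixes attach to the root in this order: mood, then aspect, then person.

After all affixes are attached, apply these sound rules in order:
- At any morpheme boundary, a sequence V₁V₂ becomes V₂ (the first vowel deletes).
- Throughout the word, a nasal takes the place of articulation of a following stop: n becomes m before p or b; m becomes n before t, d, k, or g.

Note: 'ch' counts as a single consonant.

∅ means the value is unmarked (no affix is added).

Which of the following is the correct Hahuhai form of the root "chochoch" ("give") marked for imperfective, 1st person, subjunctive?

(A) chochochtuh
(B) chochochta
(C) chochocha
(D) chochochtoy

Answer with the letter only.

Attach mood subjunctive -t → chochocht.
Attach aspect imperfective -a → chochochta.
person = 1st person: zero marking, form stays chochochta.
Vowel deletion: no change.
Nasal assimilation: no change.
So the correct form is chochochta, option (B).
(C) chochocha is wrong: it uses optative instead of subjunctive for mood.
(A) chochochtuh is wrong: it uses progressive instead of imperfective for aspect.
(D) chochochtoy is wrong: it uses 3rd person instead of 1st person for person.

B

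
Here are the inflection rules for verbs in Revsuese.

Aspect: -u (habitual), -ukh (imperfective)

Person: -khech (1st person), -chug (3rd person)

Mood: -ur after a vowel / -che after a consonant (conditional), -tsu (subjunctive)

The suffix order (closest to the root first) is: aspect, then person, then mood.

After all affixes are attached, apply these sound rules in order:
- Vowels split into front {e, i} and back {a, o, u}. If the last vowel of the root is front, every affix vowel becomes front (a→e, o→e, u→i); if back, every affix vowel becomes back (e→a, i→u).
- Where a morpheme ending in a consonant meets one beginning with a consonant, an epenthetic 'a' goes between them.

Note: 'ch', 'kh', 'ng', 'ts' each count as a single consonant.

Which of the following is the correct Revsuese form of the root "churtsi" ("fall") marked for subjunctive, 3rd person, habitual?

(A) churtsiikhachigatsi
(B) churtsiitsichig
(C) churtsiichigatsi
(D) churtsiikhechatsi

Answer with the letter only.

C

Attach aspect habitual -u → churtsiu.
Attach person 3rd person -chug → churtsiuchug.
Attach mood subjunctive -tsu → churtsiuchugtsu.
Apply vowel harmony: churtsiuchugtsu → churtsiichigtsi.
Apply epenthesis: churtsiichigtsi → churtsiichigatsi.
So the correct form is churtsiichigatsi, option (C).
(A) churtsiikhachigatsi is wrong: it uses imperfective instead of habitual for aspect.
(B) churtsiitsichig is wrong: it has the affixes in the wrong order.
(D) churtsiikhechatsi is wrong: it uses 1st person instead of 3rd person for person.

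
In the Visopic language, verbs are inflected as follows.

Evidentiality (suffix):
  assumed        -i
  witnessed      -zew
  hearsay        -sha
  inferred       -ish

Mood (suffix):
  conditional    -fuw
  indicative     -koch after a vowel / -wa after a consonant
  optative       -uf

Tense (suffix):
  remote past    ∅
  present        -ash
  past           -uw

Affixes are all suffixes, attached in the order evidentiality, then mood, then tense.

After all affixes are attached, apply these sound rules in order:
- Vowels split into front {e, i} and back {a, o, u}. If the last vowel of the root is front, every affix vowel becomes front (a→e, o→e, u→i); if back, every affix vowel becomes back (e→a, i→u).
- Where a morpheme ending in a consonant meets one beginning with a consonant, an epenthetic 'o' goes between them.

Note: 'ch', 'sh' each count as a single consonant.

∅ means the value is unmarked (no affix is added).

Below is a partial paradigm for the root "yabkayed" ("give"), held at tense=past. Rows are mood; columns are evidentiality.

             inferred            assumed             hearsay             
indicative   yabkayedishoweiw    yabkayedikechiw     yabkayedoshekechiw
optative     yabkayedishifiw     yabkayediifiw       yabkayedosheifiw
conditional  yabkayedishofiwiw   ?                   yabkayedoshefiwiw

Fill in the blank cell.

Attach evidentiality assumed -i → yabkayedi.
Attach mood conditional -fuw → yabkayedifuw.
Attach tense past -uw → yabkayedifuwuw.
Apply vowel harmony: yabkayedifuwuw → yabkayedifiwiw.
Epenthesis: no change.

yabkayedifiwiw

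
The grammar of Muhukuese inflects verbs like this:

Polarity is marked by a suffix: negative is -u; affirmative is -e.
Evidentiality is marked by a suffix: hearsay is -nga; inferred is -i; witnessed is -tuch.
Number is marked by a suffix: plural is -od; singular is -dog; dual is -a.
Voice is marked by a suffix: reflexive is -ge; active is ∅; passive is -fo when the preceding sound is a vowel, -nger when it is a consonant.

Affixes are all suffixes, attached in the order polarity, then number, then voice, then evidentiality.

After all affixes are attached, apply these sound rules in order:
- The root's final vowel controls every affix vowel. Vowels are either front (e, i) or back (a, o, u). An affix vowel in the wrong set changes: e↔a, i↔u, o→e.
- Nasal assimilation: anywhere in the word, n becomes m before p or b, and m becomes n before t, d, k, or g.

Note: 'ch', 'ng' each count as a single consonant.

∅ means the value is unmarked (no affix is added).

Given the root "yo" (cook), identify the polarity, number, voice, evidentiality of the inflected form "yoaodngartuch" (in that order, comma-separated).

affirmative, plural, passive, witnessed

Segment: yo-e-od-nger-tuch.
polarity: -e → affirmative.
number: -od → plural.
voice: -fo/nger → passive.
evidentiality: -tuch → witnessed.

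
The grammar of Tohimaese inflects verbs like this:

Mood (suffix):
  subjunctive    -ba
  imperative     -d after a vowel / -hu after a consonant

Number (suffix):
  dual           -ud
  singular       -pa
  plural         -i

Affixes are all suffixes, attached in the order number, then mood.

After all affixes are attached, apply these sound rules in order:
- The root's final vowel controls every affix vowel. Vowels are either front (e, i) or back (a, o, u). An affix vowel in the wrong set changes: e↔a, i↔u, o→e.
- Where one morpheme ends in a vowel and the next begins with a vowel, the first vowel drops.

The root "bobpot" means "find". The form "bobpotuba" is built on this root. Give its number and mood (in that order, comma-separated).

Segment: bobpot-i-ba.
number: -i → plural.
mood: -ba → subjunctive.

plural, subjunctive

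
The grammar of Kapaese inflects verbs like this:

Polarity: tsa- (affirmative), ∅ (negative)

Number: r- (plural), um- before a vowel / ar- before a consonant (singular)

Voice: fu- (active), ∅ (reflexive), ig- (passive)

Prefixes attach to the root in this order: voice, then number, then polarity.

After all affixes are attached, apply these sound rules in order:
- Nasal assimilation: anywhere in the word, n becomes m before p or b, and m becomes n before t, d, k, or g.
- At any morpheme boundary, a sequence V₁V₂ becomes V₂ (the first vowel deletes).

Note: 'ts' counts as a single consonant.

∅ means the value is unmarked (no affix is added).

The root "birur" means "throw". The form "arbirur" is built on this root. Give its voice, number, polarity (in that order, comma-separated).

Segment: ar-birur.
voice: ∅ → reflexive.
number: um/ar- → singular.
polarity: ∅ → negative.

reflexive, singular, negative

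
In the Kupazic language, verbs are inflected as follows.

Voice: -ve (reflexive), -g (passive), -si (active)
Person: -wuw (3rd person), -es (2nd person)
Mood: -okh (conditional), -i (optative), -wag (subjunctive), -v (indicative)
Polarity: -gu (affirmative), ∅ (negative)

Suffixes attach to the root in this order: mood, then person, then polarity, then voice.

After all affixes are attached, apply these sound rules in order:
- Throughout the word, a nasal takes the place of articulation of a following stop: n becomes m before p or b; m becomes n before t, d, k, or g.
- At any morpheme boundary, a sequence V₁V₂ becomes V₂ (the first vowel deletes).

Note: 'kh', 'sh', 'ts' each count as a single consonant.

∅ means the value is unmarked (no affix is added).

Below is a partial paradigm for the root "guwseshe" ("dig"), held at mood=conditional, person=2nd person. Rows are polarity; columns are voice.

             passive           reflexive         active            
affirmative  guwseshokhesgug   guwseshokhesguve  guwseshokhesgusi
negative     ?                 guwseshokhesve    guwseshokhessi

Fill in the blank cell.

Attach mood conditional -okh → guwsesheokh.
Attach person 2nd person -es → guwsesheokhes.
polarity = negative: zero marking, form stays guwsesheokhes.
Attach voice passive -g → guwsesheokhesg.
Nasal assimilation: no change.
Apply vowel deletion: guwsesheokhesg → guwseshokhesg.

guwseshokhesg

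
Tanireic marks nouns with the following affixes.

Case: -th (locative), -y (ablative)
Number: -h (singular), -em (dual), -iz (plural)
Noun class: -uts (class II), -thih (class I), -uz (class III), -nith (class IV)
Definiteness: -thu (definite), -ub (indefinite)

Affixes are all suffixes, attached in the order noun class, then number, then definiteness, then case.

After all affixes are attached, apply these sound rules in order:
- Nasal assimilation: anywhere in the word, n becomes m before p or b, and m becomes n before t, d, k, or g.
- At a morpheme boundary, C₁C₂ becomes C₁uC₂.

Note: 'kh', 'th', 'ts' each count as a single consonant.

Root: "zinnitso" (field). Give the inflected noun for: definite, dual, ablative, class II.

zinnitsoutsemuthuy

Attach noun class class II -uts → zinnitsouts.
Attach number dual -em → zinnitsoutsem.
Attach definiteness definite -thu → zinnitsoutsemthu.
Attach case ablative -y → zinnitsoutsemthuy.
Nasal assimilation: no change.
Apply epenthesis: zinnitsoutsemthuy → zinnitsoutsemuthuy.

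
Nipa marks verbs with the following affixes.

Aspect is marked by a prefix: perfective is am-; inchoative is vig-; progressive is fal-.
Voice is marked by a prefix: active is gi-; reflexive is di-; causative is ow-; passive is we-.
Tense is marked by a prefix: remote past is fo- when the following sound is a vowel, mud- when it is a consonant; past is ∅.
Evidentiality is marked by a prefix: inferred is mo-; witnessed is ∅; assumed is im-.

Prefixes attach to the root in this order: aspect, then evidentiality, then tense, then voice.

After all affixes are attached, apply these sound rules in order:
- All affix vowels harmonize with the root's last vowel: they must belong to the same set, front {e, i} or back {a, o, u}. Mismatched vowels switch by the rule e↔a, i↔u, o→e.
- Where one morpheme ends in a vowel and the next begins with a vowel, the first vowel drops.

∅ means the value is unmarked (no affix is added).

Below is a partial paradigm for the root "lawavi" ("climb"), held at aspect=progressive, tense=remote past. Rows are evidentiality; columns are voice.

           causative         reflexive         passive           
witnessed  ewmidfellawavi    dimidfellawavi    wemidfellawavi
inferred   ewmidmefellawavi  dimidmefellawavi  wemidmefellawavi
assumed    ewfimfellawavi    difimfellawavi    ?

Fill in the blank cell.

Attach aspect progressive fal- → fallawavi.
Attach evidentiality assumed im- → imfallawavi.
Attach tense remote past fo- (before vowel 'i') → foimfallawavi.
Attach voice passive we- → wefoimfallawavi.
Apply vowel harmony: wefoimfallawavi → wefeimfellawavi.
Apply vowel deletion: wefeimfellawavi → wefimfellawavi.

wefimfellawavi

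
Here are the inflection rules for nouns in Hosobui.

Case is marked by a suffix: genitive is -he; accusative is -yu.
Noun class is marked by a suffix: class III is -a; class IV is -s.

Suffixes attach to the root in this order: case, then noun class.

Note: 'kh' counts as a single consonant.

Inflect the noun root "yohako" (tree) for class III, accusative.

Attach case accusative -yu → yohakoyu.
Attach noun class class III -a → yohakoyua.

yohakoyua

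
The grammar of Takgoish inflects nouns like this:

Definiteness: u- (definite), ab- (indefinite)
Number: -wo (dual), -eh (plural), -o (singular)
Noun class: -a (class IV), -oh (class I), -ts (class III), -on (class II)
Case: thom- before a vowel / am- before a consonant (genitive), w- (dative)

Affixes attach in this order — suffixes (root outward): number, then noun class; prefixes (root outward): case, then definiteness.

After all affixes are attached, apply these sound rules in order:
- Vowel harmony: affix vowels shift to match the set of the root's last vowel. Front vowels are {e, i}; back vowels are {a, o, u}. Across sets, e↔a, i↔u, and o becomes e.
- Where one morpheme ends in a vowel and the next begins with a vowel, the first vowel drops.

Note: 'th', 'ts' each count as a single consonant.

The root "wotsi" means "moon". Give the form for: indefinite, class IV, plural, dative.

ebwwotsehe

Attach number plural -eh → wotsieh.
Attach noun class class IV -a → wotsieha.
Attach case dative w- → wwotsieha.
Attach definiteness indefinite ab- → abwwotsieha.
Apply vowel harmony: abwwotsieha → ebwwotsiehe.
Apply vowel deletion: ebwwotsiehe → ebwwotsehe.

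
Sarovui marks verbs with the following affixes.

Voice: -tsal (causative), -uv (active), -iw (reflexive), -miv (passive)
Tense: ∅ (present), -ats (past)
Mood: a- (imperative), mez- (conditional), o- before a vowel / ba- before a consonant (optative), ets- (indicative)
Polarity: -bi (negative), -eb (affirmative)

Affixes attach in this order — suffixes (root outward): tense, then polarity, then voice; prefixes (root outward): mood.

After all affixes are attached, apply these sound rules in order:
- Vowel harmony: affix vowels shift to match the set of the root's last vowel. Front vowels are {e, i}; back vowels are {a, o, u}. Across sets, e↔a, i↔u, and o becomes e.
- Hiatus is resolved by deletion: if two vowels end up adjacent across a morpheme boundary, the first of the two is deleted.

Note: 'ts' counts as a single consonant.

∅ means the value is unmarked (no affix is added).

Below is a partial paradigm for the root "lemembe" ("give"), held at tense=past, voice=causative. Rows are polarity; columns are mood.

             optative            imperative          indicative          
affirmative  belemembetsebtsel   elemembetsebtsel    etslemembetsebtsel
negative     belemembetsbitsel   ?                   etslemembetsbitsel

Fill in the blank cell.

Attach tense past -ats → lemembeats.
Attach mood imperative a- → alemembeats.
Attach polarity negative -bi → alemembeatsbi.
Attach voice causative -tsal → alemembeatsbitsal.
Apply vowel harmony: alemembeatsbitsal → elemembeetsbitsel.
Apply vowel deletion: elemembeetsbitsel → elemembetsbitsel.

elemembetsbitsel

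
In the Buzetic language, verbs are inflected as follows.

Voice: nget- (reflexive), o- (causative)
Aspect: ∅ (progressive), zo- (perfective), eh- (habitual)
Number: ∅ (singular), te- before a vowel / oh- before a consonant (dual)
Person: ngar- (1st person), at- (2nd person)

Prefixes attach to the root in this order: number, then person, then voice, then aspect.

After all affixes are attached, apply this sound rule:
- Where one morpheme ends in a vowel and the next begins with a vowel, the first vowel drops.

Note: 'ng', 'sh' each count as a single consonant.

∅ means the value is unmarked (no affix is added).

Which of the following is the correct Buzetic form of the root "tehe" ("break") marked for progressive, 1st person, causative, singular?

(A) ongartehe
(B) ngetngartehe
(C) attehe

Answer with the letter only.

A

number = singular: zero marking, form stays tehe.
Attach person 1st person ngar- → ngartehe.
Attach voice causative o- → ongartehe.
aspect = progressive: zero marking, form stays ongartehe.
Vowel deletion: no change.
So the correct form is ongartehe, option (A).
(C) attehe is wrong: it uses 2nd person instead of 1st person for person.
(B) ngetngartehe is wrong: it uses reflexive instead of causative for voice.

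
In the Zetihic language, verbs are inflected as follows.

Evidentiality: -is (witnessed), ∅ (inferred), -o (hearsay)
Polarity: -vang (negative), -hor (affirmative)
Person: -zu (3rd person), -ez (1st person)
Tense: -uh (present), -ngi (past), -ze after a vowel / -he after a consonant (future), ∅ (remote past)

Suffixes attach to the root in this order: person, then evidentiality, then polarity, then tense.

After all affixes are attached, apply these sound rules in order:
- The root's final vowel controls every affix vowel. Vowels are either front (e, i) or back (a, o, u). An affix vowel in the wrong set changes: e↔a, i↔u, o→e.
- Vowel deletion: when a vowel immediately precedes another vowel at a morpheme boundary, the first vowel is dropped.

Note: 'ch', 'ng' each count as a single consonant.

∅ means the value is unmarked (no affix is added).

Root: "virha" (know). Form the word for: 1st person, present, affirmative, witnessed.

virhazushoruh

Attach person 1st person -ez → virhaez.
Attach evidentiality witnessed -is → virhaezis.
Attach polarity affirmative -hor → virhaezishor.
Attach tense present -uh → virhaezishoruh.
Apply vowel harmony: virhaezishoruh → virhaazushoruh.
Apply vowel deletion: virhaazushoruh → virhazushoruh.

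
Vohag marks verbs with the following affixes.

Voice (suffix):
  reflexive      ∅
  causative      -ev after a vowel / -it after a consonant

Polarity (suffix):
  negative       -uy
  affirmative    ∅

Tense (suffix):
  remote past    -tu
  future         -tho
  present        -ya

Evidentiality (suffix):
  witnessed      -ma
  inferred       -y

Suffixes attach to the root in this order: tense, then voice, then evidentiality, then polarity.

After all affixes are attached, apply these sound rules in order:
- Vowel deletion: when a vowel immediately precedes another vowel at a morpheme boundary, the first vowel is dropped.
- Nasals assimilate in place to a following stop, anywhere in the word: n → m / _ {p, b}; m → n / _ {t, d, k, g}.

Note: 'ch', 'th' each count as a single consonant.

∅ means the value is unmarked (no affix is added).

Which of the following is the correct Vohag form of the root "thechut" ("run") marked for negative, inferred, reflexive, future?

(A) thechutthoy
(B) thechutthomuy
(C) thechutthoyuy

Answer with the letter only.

Attach tense future -tho → thechuttho.
voice = reflexive: zero marking, form stays thechuttho.
Attach evidentiality inferred -y → thechutthoy.
Attach polarity negative -uy → thechutthoyuy.
Vowel deletion: no change.
Nasal assimilation: no change.
So the correct form is thechutthoyuy, option (C).
(B) thechutthomuy is wrong: it uses witnessed instead of inferred for evidentiality.
(A) thechutthoy is wrong: it uses affirmative instead of negative for polarity.

C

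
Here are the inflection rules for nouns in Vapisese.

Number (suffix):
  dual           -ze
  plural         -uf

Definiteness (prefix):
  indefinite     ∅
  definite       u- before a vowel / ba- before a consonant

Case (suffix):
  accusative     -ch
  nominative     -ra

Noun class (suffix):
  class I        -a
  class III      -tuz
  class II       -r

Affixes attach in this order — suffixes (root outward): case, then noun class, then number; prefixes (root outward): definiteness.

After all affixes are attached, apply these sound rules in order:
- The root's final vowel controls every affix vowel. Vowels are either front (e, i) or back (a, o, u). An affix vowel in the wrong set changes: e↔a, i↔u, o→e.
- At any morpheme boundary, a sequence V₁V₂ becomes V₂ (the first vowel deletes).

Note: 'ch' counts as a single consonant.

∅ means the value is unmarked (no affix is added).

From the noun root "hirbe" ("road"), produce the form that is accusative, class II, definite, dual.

behirbechrze

Attach definiteness definite ba- (before consonant 'h') → bahirbe.
Attach case accusative -ch → bahirbech.
Attach noun class class II -r → bahirbechr.
Attach number dual -ze → bahirbechrze.
Apply vowel harmony: bahirbechrze → behirbechrze.
Vowel deletion: no change.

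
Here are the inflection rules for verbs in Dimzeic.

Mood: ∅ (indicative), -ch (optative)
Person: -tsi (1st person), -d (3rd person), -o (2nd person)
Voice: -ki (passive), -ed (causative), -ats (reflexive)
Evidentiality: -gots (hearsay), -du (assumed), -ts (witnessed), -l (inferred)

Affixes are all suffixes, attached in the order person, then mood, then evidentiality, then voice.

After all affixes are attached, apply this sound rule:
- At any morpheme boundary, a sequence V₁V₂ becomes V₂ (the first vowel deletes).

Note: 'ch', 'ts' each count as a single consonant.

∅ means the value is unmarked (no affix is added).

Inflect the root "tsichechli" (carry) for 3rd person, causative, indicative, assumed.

tsichechlidded

Attach person 3rd person -d → tsichechlid.
mood = indicative: zero marking, form stays tsichechlid.
Attach evidentiality assumed -du → tsichechliddu.
Attach voice causative -ed → tsichechliddued.
Apply vowel deletion: tsichechliddued → tsichechlidded.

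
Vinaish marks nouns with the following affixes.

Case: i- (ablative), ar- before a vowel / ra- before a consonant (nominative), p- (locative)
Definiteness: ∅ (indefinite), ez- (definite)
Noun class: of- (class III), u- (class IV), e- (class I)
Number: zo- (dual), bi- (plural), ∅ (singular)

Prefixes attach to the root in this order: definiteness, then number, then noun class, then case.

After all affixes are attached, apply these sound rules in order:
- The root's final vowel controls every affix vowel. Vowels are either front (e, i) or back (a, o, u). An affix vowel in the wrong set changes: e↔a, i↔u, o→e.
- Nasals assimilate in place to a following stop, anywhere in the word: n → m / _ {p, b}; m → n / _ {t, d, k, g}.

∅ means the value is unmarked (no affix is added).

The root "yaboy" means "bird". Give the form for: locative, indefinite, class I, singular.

definiteness = indefinite: zero marking, form stays yaboy.
number = singular: zero marking, form stays yaboy.
Attach noun class class I e- → eyaboy.
Attach case locative p- → peyaboy.
Apply vowel harmony: peyaboy → payaboy.
Nasal assimilation: no change.

payaboy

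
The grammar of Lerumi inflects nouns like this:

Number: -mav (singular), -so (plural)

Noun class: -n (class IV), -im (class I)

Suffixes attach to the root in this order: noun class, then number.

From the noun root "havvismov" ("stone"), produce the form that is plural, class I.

havvismovimso

Attach noun class class I -im → havvismovim.
Attach number plural -so → havvismovimso.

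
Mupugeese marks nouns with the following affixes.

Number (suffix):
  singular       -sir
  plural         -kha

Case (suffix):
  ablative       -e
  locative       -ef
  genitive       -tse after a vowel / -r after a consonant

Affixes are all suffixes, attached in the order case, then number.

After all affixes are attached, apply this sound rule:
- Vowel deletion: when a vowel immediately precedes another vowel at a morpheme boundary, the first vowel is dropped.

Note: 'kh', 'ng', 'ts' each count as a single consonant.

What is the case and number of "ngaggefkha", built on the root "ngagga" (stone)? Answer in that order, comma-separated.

locative, plural

Segment: ngagga-ef-kha.
case: -ef → locative.
number: -kha → plural.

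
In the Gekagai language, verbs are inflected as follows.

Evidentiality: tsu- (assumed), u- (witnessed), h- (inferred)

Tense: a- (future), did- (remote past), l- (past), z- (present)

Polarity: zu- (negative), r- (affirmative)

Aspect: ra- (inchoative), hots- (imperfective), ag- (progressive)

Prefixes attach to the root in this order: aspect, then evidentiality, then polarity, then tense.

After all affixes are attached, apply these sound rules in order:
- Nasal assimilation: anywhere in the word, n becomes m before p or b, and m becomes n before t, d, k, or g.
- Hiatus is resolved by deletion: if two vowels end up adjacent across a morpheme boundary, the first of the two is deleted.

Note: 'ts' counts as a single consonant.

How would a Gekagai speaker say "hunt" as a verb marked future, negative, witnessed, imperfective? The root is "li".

azuhotsli

Attach aspect imperfective hots- → hotsli.
Attach evidentiality witnessed u- → uhotsli.
Attach polarity negative zu- → zuuhotsli.
Attach tense future a- → azuuhotsli.
Nasal assimilation: no change.
Apply vowel deletion: azuuhotsli → azuhotsli.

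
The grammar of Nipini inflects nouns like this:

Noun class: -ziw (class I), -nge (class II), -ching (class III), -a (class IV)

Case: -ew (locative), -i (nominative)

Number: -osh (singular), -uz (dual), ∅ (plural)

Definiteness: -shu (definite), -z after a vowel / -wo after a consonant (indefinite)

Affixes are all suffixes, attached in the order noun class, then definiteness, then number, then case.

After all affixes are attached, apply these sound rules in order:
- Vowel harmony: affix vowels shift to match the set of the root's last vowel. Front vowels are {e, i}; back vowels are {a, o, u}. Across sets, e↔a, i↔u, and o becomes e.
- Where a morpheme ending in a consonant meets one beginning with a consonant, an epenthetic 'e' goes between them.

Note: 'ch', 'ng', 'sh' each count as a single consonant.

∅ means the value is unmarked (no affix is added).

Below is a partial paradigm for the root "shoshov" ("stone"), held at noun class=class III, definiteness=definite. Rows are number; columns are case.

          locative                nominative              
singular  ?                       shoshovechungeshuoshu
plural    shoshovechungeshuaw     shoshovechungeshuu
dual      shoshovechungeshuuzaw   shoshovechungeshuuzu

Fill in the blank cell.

Attach noun class class III -ching → shoshovching.
Attach definiteness definite -shu → shoshovchingshu.
Attach number singular -osh → shoshovchingshuosh.
Attach case locative -ew → shoshovchingshuoshew.
Apply vowel harmony: shoshovchingshuoshew → shoshovchungshuoshaw.
Apply epenthesis: shoshovchungshuoshaw → shoshovechungeshuoshaw.

shoshovechungeshuoshaw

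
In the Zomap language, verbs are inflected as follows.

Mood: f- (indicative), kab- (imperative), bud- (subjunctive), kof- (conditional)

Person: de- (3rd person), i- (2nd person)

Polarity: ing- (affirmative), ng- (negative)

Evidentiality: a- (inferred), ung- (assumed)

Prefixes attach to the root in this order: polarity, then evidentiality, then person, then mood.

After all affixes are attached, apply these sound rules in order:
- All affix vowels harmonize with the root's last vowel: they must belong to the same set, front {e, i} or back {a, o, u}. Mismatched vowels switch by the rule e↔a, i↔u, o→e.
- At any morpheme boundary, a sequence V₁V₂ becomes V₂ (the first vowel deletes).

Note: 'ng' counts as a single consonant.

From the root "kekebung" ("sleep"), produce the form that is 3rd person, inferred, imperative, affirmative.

Attach polarity affirmative ing- → ingkekebung.
Attach evidentiality inferred a- → aingkekebung.
Attach person 3rd person de- → deaingkekebung.
Attach mood imperative kab- → kabdeaingkekebung.
Apply vowel harmony: kabdeaingkekebung → kabdaaungkekebung.
Apply vowel deletion: kabdaaungkekebung → kabdungkekebung.

kabdungkekebung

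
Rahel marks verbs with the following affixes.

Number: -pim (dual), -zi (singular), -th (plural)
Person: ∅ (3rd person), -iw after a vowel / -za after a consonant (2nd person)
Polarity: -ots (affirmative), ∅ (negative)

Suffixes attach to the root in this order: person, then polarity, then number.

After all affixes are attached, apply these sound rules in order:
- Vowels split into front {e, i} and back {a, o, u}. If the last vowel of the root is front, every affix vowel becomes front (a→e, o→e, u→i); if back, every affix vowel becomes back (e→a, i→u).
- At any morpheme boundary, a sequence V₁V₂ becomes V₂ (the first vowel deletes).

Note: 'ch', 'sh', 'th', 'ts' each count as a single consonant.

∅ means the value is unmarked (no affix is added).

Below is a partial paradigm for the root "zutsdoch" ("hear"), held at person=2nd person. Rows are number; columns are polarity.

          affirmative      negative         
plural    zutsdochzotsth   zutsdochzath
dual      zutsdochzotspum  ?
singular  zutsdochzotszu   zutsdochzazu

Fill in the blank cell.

zutsdochzapum

Attach person 2nd person -za (after consonant 'ch') → zutsdochza.
polarity = negative: zero marking, form stays zutsdochza.
Attach number dual -pim → zutsdochzapim.
Apply vowel harmony: zutsdochzapim → zutsdochzapum.
Vowel deletion: no change.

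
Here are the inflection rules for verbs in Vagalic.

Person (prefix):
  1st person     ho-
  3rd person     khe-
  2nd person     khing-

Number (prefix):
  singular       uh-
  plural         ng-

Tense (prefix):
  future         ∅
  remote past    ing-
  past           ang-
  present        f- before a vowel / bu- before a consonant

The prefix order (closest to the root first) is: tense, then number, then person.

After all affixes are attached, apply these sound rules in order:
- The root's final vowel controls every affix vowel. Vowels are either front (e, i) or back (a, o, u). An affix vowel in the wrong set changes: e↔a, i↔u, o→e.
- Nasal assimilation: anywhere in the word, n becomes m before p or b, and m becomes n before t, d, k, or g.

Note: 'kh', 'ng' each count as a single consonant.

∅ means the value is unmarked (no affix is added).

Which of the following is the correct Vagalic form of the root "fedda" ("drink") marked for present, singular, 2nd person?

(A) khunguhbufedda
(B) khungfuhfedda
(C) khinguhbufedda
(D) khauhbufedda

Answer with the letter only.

A

Attach tense present bu- (before consonant 'f') → bufedda.
Attach number singular uh- → uhbufedda.
Attach person 2nd person khing- → khinguhbufedda.
Apply vowel harmony: khinguhbufedda → khunguhbufedda.
Nasal assimilation: no change.
So the correct form is khunguhbufedda, option (A).
(D) khauhbufedda is wrong: it uses 3rd person instead of 2nd person for person.
(B) khungfuhfedda is wrong: it has the affixes in the wrong order.
(C) khinguhbufedda is wrong: it fails to apply the sound rule(s).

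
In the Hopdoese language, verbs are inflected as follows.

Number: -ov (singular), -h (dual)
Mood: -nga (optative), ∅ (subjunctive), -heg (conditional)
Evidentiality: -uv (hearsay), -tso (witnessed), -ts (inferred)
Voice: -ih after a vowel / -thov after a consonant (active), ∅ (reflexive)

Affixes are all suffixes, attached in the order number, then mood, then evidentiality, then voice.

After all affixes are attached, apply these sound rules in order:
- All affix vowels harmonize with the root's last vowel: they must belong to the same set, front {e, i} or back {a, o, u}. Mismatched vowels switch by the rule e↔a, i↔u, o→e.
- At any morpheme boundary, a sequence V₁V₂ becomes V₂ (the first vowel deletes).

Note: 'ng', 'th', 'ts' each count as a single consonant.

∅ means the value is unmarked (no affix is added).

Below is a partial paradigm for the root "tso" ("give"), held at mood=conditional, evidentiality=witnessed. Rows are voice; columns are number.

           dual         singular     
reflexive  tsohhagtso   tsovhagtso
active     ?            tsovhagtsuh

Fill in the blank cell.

Attach number dual -h → tsoh.
Attach mood conditional -heg → tsohheg.
Attach evidentiality witnessed -tso → tsohhegtso.
Attach voice active -ih (after vowel 'o') → tsohhegtsoih.
Apply vowel harmony: tsohhegtsoih → tsohhagtsouh.
Apply vowel deletion: tsohhagtsouh → tsohhagtsuh.

tsohhagtsuh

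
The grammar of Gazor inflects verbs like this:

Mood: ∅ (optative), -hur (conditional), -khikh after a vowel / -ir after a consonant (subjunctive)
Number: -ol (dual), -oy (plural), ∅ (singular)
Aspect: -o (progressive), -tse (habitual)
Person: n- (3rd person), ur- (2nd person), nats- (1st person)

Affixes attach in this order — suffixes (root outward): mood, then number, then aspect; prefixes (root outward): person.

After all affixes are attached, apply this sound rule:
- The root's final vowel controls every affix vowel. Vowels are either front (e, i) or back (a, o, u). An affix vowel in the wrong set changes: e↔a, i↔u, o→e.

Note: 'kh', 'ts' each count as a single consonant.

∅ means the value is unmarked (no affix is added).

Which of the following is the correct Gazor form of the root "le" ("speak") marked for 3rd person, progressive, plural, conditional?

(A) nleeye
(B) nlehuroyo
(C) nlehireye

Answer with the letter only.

Attach person 3rd person n- → nle.
Attach mood conditional -hur → nlehur.
Attach number plural -oy → nlehuroy.
Attach aspect progressive -o → nlehuroyo.
Apply vowel harmony: nlehuroyo → nlehireye.
So the correct form is nlehireye, option (C).
(B) nlehuroyo is wrong: it fails to apply the sound rule(s).
(A) nleeye is wrong: it uses optative instead of conditional for mood.

C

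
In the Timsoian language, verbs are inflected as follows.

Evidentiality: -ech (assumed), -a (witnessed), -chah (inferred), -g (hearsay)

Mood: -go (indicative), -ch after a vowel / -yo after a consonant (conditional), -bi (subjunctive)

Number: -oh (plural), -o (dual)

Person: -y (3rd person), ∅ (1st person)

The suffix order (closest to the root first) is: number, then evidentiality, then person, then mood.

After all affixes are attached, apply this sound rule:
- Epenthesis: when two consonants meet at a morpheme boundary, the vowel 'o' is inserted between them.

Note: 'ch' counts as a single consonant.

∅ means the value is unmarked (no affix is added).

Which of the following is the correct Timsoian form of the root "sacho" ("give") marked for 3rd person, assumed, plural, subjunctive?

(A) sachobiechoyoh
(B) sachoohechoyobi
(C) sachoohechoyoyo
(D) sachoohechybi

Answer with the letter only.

Attach number plural -oh → sachooh.
Attach evidentiality assumed -ech → sachoohech.
Attach person 3rd person -y → sachoohechy.
Attach mood subjunctive -bi → sachoohechybi.
Apply epenthesis: sachoohechybi → sachoohechoyobi.
So the correct form is sachoohechoyobi, option (B).
(C) sachoohechoyoyo is wrong: it uses conditional instead of subjunctive for mood.
(A) sachobiechoyoh is wrong: it has the affixes in the wrong order.
(D) sachoohechybi is wrong: it fails to apply the sound rule(s).

B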